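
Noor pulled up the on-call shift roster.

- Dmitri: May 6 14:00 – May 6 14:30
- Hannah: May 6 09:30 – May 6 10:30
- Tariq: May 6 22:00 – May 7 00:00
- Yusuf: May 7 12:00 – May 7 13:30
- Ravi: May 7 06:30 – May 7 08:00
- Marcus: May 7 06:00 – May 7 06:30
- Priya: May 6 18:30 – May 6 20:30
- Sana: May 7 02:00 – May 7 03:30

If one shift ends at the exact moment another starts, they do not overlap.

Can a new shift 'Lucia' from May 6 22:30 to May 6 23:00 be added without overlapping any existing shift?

No — it overlaps Tariq

Hannah: ends May 6 10:30 at or before Lucia starts May 6 22:30 → clear.
Dmitri: ends May 6 14:30 at or before Lucia starts May 6 22:30 → clear.
Priya: ends May 6 20:30 at or before Lucia starts May 6 22:30 → clear.
Tariq: starts May 6 22:00 before Lucia ends May 6 23:00, and ends May 7 00:00 after Lucia starts May 6 22:30 → overlap.
Sana: starts May 7 02:00 at or after Lucia ends May 6 23:00 → clear.
Marcus: starts May 7 06:00 at or after Lucia ends May 6 23:00 → clear.
Ravi: starts May 7 06:30 at or after Lucia ends May 6 23:00 → clear.
Yusuf: starts May 7 12:00 at or after Lucia ends May 6 23:00 → clear.
Lucia overlaps Tariq.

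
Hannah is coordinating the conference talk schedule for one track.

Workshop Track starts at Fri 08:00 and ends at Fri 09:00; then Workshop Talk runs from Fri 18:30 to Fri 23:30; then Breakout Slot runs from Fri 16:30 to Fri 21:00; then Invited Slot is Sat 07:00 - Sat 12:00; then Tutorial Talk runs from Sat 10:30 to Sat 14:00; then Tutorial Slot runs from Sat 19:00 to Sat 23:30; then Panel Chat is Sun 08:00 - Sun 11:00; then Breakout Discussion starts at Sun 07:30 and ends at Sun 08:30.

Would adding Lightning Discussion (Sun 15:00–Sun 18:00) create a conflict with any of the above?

No — it doesn't clash with anything

Workshop Track: ends Fri 09:00 at or before Lightning Discussion starts Sun 15:00 → clear.
Breakout Slot: ends Fri 21:00 at or before Lightning Discussion starts Sun 15:00 → clear.
Workshop Talk: ends Fri 23:30 at or before Lightning Discussion starts Sun 15:00 → clear.
Invited Slot: ends Sat 12:00 at or before Lightning Discussion starts Sun 15:00 → clear.
Tutorial Talk: ends Sat 14:00 at or before Lightning Discussion starts Sun 15:00 → clear.
Tutorial Slot: ends Sat 23:30 at or before Lightning Discussion starts Sun 15:00 → clear.
Breakout Discussion: ends Sun 08:30 at or before Lightning Discussion starts Sun 15:00 → clear.
Panel Chat: ends Sun 11:00 at or before Lightning Discussion starts Sun 15:00 → clear.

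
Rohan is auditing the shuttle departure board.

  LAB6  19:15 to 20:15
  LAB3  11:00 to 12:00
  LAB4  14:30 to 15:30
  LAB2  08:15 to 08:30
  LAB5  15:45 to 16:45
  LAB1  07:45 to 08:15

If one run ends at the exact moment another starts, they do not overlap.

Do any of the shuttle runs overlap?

No

Sorted by start: LAB1, LAB2, LAB3, LAB4, LAB5, LAB6.
LAB2 starts exactly when LAB1 ends (back-to-back, no overlap) — done with LAB1.
LAB3 starts after LAB2 ends — done with LAB2.
LAB4 starts after LAB3 ends — done with LAB3.
LAB5 starts after LAB4 ends — done with LAB4.
LAB6 starts after LAB5 ends.
Every pair is clear; the schedule has no overlaps.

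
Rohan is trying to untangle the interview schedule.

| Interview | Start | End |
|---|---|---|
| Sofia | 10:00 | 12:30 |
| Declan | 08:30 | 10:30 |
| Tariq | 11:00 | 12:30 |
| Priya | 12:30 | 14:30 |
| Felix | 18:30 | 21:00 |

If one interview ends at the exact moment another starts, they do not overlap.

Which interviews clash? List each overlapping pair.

Declan & Sofia, Sofia & Tariq

Two intervals overlap when each starts before the other ends.
Sorted by start: Declan, Sofia, Tariq, Priya, Felix.
Sofia starts before Declan ends → Declan and Sofia overlap.
Tariq starts after Declan ends, so Declan has no further overlaps.
Tariq starts before Sofia ends → Sofia and Tariq overlap.
Priya starts exactly when Sofia ends (back-to-back, no overlap), so Sofia has no further overlaps.
Priya starts exactly when Tariq ends (back-to-back, no overlap), so Tariq has no further overlaps.
Felix starts after Priya ends.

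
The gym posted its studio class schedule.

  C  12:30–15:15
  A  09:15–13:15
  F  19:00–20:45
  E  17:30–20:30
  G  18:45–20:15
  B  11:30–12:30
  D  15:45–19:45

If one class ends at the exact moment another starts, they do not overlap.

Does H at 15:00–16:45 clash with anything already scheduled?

Yes — it overlaps C, D

A: ends 13:15 at or before H starts 15:00 → clear.
B: ends 12:30 at or before H starts 15:00 → clear.
C: starts 12:30 before H ends 16:45, and ends 15:15 after H starts 15:00 → overlap.
D: starts 15:45 before H ends 16:45, and ends 19:45 after H starts 15:00 → overlap.
E: starts 17:30 at or after H ends 16:45 → clear.
G: starts 18:45 at or after H ends 16:45 → clear.
F: starts 19:00 at or after H ends 16:45 → clear.
H overlaps C, D.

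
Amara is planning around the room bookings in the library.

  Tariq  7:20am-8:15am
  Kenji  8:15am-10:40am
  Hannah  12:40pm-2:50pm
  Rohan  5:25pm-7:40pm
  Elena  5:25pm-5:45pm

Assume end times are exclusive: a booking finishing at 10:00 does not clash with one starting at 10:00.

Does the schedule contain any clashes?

Yes

Sorted by start: Tariq, Kenji, Hannah, Rohan, Elena.
Kenji starts exactly when Tariq ends (back-to-back, no overlap) — done with Tariq.
Hannah starts after Kenji ends — done with Kenji.
Rohan starts after Hannah ends — done with Hannah.
Elena starts before Rohan ends → Rohan and Elena overlap.
That's a conflict, so the schedule is not conflict-free.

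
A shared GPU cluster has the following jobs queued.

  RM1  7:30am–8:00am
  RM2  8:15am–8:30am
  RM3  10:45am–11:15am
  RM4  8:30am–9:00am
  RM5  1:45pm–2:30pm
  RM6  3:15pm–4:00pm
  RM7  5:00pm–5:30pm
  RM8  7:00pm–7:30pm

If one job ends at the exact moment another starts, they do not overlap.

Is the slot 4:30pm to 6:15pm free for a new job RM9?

No — it overlaps RM7

RM1: ends 8:00am at or before RM9 starts 4:30pm → clear.
RM2: ends 8:30am at or before RM9 starts 4:30pm → clear.
RM4: ends 9:00am at or before RM9 starts 4:30pm → clear.
RM3: ends 11:15am at or before RM9 starts 4:30pm → clear.
RM5: ends 2:30pm at or before RM9 starts 4:30pm → clear.
RM6: ends 4:00pm at or before RM9 starts 4:30pm → clear.
RM7: starts 5:00pm before RM9 ends 6:15pm, and ends 5:30pm after RM9 starts 4:30pm → overlap.
RM8: starts 7:00pm at or after RM9 ends 6:15pm → clear.
RM9 overlaps RM7.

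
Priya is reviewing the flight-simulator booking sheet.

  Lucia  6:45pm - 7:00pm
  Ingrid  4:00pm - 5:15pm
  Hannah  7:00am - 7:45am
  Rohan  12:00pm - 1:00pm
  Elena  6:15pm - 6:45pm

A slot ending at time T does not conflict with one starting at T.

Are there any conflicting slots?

No

Sorted by start: Hannah, Rohan, Ingrid, Elena, Lucia.
Rohan starts after Hannah ends, so nothing later overlaps Hannah either.
Ingrid starts after Rohan ends, so nothing later overlaps Rohan either.
Elena starts after Ingrid ends, so nothing later overlaps Ingrid either.
Lucia starts exactly when Elena ends (back-to-back, no overlap).
Every pair is clear; the schedule has no overlaps.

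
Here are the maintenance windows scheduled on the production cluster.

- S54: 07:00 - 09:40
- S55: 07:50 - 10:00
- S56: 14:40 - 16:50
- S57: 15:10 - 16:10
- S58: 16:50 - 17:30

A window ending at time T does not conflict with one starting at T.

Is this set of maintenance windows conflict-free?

No

Two intervals overlap when each starts before the other ends.
Sorted by start: S54, S55, S56, S57, S58.
S55 starts before S54 ends → S54 and S55 overlap.
That's a conflict, so the schedule is not conflict-free.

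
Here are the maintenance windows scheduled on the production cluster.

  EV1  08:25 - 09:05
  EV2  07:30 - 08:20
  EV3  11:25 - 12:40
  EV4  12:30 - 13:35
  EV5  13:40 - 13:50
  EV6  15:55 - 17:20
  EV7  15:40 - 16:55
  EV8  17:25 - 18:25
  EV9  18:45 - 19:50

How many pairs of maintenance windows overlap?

2

Sorted by start: EV2, EV1, EV3, EV4, EV5, EV7, EV6, EV8, EV9.
EV1 starts after EV2 ends, so nothing later overlaps EV2 either.
EV3 starts after EV1 ends, so nothing later overlaps EV1 either.
EV4 starts before EV3 ends → EV3 and EV4 overlap.
EV5 starts after EV3 ends, so nothing later overlaps EV3 either.
EV5 starts after EV4 ends, so nothing later overlaps EV4 either.
EV7 starts after EV5 ends, so nothing later overlaps EV5 either.
EV6 starts before EV7 ends → EV7 and EV6 overlap.
EV8 starts after EV7 ends, so nothing later overlaps EV7 either.
EV8 starts after EV6 ends, so nothing later overlaps EV6 either.
EV9 starts after EV8 ends.
Overlapping pairs: EV3 & EV4, EV6 & EV7 — 2 in total.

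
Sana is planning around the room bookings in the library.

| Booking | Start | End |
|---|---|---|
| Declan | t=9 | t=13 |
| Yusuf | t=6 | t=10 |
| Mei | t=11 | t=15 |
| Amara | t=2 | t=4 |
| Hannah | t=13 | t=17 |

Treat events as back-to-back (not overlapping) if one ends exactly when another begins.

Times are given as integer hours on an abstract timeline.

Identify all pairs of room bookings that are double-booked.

Declan & Mei, Declan & Yusuf, Hannah & Mei

Check each pair: they overlap iff neither finishes before the other starts.
Sorted by start: Amara, Yusuf, Declan, Mei, Hannah.
Yusuf starts after Amara ends; Amara is clear from here.
Declan starts before Yusuf ends → Yusuf and Declan overlap.
Mei starts after Yusuf ends; Yusuf is clear from here.
Mei starts before Declan ends → Declan and Mei overlap.
Hannah starts exactly when Declan ends (back-to-back, no overlap).
Hannah starts before Mei ends → Mei and Hannah overlap.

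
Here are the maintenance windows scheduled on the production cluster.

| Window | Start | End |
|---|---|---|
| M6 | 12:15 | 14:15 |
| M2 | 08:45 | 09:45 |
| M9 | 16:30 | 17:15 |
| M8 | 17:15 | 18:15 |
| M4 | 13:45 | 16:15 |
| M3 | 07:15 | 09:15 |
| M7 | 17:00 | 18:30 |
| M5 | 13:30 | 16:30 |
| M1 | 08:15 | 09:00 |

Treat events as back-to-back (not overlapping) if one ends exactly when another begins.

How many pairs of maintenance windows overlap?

8

Sorted by start: M3, M1, M2, M6, M5, M4, M9, M7, M8.
M1 starts before M3 ends → M3 and M1 overlap.
M2 starts before M3 ends → M3 and M2 overlap.
M6 starts after M3 ends; M3 is clear from here.
M2 starts before M1 ends → M1 and M2 overlap.
M6 starts after M1 ends; M1 is clear from here.
M6 starts after M2 ends; M2 is clear from here.
M5 starts before M6 ends → M6 and M5 overlap.
M4 starts before M6 ends → M6 and M4 overlap.
M9 starts after M6 ends; M6 is clear from here.
M4 starts before M5 ends → M5 and M4 overlap.
M9 starts exactly when M5 ends (back-to-back, no overlap); M5 is clear from here.
M9 starts after M4 ends; M4 is clear from here.
M7 starts before M9 ends → M9 and M7 overlap.
M8 starts exactly when M9 ends (back-to-back, no overlap).
M8 starts before M7 ends → M7 and M8 overlap.
Overlapping pairs: M1 & M2, M1 & M3, M2 & M3, M4 & M5, M4 & M6, M5 & M6, M7 & M8, M7 & M9 — 8 in total.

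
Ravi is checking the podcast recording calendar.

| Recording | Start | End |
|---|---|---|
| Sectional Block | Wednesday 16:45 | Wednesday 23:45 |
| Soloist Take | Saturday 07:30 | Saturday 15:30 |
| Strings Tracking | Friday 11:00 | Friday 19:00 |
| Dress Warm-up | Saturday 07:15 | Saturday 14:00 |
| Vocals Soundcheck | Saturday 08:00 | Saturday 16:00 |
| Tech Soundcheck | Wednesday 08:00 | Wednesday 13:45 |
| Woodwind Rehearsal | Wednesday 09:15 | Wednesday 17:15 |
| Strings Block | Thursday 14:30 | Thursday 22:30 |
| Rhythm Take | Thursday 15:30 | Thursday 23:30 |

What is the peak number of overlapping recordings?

Sort all start/end points and keep a running count:
Wednesday 08:00 start Tech Soundcheck → 1
Wednesday 09:15 start Woodwind Rehearsal → 2
Wednesday 13:45 end Tech Soundcheck → 1
Wednesday 16:45 start Sectional Block → 2
Wednesday 17:15 end Woodwind Rehearsal → 1
Wednesday 23:45 end Sectional Block → 0
Thursday 14:30 start Strings Block → 1
Thursday 15:30 start Rhythm Take → 2
Thursday 22:30 end Strings Block → 1
Thursday 23:30 end Rhythm Take → 0
Friday 11:00 start Strings Tracking → 1
Friday 19:00 end Strings Tracking → 0
Saturday 07:15 start Dress Warm-up → 1
Saturday 07:30 start Soloist Take → 2
Saturday 08:00 start Vocals Soundcheck → 3
Saturday 14:00 end Dress Warm-up → 2
Saturday 15:30 end Soloist Take → 1
Saturday 16:00 end Vocals Soundcheck → 0
Peak is 3, at Saturday 08:00 (Dress Warm-up, Soloist Take, Vocals Soundcheck).

3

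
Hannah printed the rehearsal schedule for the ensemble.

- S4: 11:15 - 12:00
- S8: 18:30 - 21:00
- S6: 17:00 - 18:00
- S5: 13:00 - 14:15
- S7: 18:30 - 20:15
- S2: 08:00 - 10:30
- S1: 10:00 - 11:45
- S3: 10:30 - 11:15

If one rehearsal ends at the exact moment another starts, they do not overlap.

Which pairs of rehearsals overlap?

S1 & S2, S1 & S3, S1 & S4, S7 & S8

Sorted by start: S2, S1, S3, S4, S5, S6, S7, S8.
S1 starts before S2 ends → S2 and S1 overlap.
S3 starts exactly when S2 ends (back-to-back, no overlap), so S2 has no further overlaps.
S3 starts before S1 ends → S1 and S3 overlap.
S4 starts before S1 ends → S1 and S4 overlap.
S5 starts after S1 ends, so S1 has no further overlaps.
S4 starts exactly when S3 ends (back-to-back, no overlap), so S3 has no further overlaps.
S5 starts after S4 ends, so S4 has no further overlaps.
S6 starts after S5 ends, so S5 has no further overlaps.
S7 starts after S6 ends, so S6 has no further overlaps.
S8 starts before S7 ends → S7 and S8 overlap.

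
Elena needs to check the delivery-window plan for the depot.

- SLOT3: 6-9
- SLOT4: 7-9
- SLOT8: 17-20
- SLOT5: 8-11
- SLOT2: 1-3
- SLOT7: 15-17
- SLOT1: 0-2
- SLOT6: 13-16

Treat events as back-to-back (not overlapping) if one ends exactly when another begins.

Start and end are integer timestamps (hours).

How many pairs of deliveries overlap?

5

Check each pair: they overlap iff neither finishes before the other starts.
Sorted by start: SLOT1, SLOT2, SLOT3, SLOT4, SLOT5, SLOT6, SLOT7, SLOT8.
SLOT2 starts before SLOT1 ends → SLOT1 and SLOT2 overlap.
SLOT3 starts after SLOT1 ends — done with SLOT1.
SLOT3 starts after SLOT2 ends — done with SLOT2.
SLOT4 starts before SLOT3 ends → SLOT3 and SLOT4 overlap.
SLOT5 starts before SLOT3 ends → SLOT3 and SLOT5 overlap.
SLOT6 starts after SLOT3 ends — done with SLOT3.
SLOT5 starts before SLOT4 ends → SLOT4 and SLOT5 overlap.
SLOT6 starts after SLOT4 ends — done with SLOT4.
SLOT6 starts after SLOT5 ends — done with SLOT5.
SLOT7 starts before SLOT6 ends → SLOT6 and SLOT7 overlap.
SLOT8 starts after SLOT6 ends.
SLOT8 starts exactly when SLOT7 ends (back-to-back, no overlap).
Overlapping pairs: SLOT1 & SLOT2, SLOT3 & SLOT4, SLOT3 & SLOT5, SLOT4 & SLOT5, SLOT6 & SLOT7 — 5 in total.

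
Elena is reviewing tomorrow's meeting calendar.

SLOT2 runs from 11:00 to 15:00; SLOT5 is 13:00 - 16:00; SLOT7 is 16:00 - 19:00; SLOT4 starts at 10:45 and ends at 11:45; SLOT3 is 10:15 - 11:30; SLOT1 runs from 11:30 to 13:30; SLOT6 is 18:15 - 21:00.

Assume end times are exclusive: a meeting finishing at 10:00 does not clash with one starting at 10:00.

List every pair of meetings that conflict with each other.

SLOT1 & SLOT2, SLOT1 & SLOT4, SLOT1 & SLOT5, SLOT2 & SLOT3, SLOT2 & SLOT4, SLOT2 & SLOT5, SLOT3 & SLOT4, SLOT6 & SLOT7

Sorted by start: SLOT3, SLOT4, SLOT2, SLOT1, SLOT5, SLOT7, SLOT6.
SLOT4 starts before SLOT3 ends → SLOT3 and SLOT4 overlap.
SLOT2 starts before SLOT3 ends → SLOT3 and SLOT2 overlap.
SLOT1 starts exactly when SLOT3 ends (back-to-back, no overlap); SLOT3 is clear from here.
SLOT2 starts before SLOT4 ends → SLOT4 and SLOT2 overlap.
SLOT1 starts before SLOT4 ends → SLOT4 and SLOT1 overlap.
SLOT5 starts after SLOT4 ends; SLOT4 is clear from here.
SLOT1 starts before SLOT2 ends → SLOT2 and SLOT1 overlap.
SLOT5 starts before SLOT2 ends → SLOT2 and SLOT5 overlap.
SLOT7 starts after SLOT2 ends; SLOT2 is clear from here.
SLOT5 starts before SLOT1 ends → SLOT1 and SLOT5 overlap.
SLOT7 starts after SLOT1 ends; SLOT1 is clear from here.
SLOT7 starts exactly when SLOT5 ends (back-to-back, no overlap); SLOT5 is clear from here.
SLOT6 starts before SLOT7 ends → SLOT7 and SLOT6 overlap.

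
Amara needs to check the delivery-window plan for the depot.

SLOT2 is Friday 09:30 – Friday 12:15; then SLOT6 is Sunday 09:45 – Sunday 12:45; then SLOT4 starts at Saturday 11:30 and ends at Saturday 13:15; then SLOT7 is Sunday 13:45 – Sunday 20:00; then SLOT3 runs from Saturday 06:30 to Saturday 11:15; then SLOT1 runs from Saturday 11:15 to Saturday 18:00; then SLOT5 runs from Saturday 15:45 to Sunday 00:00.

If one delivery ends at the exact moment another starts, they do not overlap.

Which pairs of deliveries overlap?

Sorted by start: SLOT2, SLOT3, SLOT1, SLOT4, SLOT5, SLOT6, SLOT7.
SLOT3 starts after SLOT2 ends; SLOT2 is clear from here.
SLOT1 starts exactly when SLOT3 ends (back-to-back, no overlap); SLOT3 is clear from here.
SLOT4 starts before SLOT1 ends → SLOT1 and SLOT4 overlap.
SLOT5 starts before SLOT1 ends → SLOT1 and SLOT5 overlap.
SLOT6 starts after SLOT1 ends; SLOT1 is clear from here.
SLOT5 starts after SLOT4 ends; SLOT4 is clear from here.
SLOT6 starts after SLOT5 ends; SLOT5 is clear from here.
SLOT7 starts after SLOT6 ends.

SLOT1 & SLOT4, SLOT1 & SLOT5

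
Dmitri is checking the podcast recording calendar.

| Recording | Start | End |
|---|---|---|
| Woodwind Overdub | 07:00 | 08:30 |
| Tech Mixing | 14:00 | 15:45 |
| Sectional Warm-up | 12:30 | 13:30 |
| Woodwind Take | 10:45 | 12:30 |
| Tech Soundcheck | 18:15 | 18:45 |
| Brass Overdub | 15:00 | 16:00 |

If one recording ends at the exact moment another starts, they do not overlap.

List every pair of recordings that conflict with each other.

Brass Overdub & Tech Mixing

Sorted by start: Woodwind Overdub, Woodwind Take, Sectional Warm-up, Tech Mixing, Brass Overdub, Tech Soundcheck.
Woodwind Take starts after Woodwind Overdub ends — done with Woodwind Overdub.
Sectional Warm-up starts exactly when Woodwind Take ends (back-to-back, no overlap) — done with Woodwind Take.
Tech Mixing starts after Sectional Warm-up ends — done with Sectional Warm-up.
Brass Overdub starts before Tech Mixing ends → Tech Mixing and Brass Overdub overlap.
Tech Soundcheck starts after Tech Mixing ends.
Tech Soundcheck starts after Brass Overdub ends.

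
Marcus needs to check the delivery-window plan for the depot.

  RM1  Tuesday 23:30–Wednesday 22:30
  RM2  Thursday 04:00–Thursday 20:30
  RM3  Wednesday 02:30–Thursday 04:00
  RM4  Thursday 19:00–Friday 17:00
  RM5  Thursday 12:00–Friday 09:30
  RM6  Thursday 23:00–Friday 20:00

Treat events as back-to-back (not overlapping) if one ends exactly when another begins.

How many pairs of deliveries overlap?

6

Sorted by start: RM1, RM3, RM2, RM5, RM4, RM6.
RM3 starts before RM1 ends → RM1 and RM3 overlap.
RM2 starts after RM1 ends, so RM1 has no further overlaps.
RM2 starts exactly when RM3 ends (back-to-back, no overlap), so RM3 has no further overlaps.
RM5 starts before RM2 ends → RM2 and RM5 overlap.
RM4 starts before RM2 ends → RM2 and RM4 overlap.
RM6 starts after RM2 ends.
RM4 starts before RM5 ends → RM5 and RM4 overlap.
RM6 starts before RM5 ends → RM5 and RM6 overlap.
RM6 starts before RM4 ends → RM4 and RM6 overlap.
Overlapping pairs: RM1 & RM3, RM2 & RM4, RM2 & RM5, RM4 & RM5, RM4 & RM6, RM5 & RM6 — 6 in total.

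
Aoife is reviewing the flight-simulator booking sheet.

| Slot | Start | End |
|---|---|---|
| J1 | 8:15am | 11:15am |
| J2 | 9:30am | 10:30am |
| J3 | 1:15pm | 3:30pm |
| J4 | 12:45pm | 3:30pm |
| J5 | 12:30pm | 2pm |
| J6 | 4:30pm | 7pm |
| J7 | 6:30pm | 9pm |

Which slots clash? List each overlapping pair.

Two intervals overlap when each starts before the other ends.
Sorted by start: J1, J2, J5, J4, J3, J6, J7.
J2 starts before J1 ends → J1 and J2 overlap.
J5 starts after J1 ends — done with J1.
J5 starts after J2 ends — done with J2.
J4 starts before J5 ends → J5 and J4 overlap.
J3 starts before J5 ends → J5 and J3 overlap.
J6 starts after J5 ends — done with J5.
J3 starts before J4 ends → J4 and J3 overlap.
J6 starts after J4 ends — done with J4.
J6 starts after J3 ends — done with J3.
J7 starts before J6 ends → J6 and J7 overlap.

J1 & J2, J3 & J4, J3 & J5, J4 & J5, J6 & J7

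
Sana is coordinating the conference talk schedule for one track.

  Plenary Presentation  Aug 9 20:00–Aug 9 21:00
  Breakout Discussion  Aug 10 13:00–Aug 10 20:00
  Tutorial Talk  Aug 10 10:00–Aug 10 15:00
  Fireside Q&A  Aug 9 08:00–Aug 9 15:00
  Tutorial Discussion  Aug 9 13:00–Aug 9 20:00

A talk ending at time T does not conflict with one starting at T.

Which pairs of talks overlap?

Two intervals overlap when each starts before the other ends.
Sorted by start: Fireside Q&A, Tutorial Discussion, Plenary Presentation, Tutorial Talk, Breakout Discussion.
Tutorial Discussion starts before Fireside Q&A ends → Fireside Q&A and Tutorial Discussion overlap.
Plenary Presentation starts after Fireside Q&A ends, so nothing later overlaps Fireside Q&A either.
Plenary Presentation starts exactly when Tutorial Discussion ends (back-to-back, no overlap), so nothing later overlaps Tutorial Discussion either.
Tutorial Talk starts after Plenary Presentation ends, so nothing later overlaps Plenary Presentation either.
Breakout Discussion starts before Tutorial Talk ends → Tutorial Talk and Breakout Discussion overlap.

Breakout Discussion & Tutorial Talk, Fireside Q&A & Tutorial Discussion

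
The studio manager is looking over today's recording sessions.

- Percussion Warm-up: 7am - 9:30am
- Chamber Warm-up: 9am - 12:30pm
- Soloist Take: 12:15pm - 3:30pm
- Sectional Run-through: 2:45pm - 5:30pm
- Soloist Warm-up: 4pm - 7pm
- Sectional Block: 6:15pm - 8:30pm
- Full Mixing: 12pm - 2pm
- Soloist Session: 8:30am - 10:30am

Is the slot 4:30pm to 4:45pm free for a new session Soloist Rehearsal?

Percussion Warm-up: ends 9:30am at or before Soloist Rehearsal starts 4:30pm → clear.
Soloist Session: ends 10:30am at or before Soloist Rehearsal starts 4:30pm → clear.
Chamber Warm-up: ends 12:30pm at or before Soloist Rehearsal starts 4:30pm → clear.
Full Mixing: ends 2pm at or before Soloist Rehearsal starts 4:30pm → clear.
Soloist Take: ends 3:30pm at or before Soloist Rehearsal starts 4:30pm → clear.
Sectional Run-through: starts 2:45pm before Soloist Rehearsal ends 4:45pm, and ends 5:30pm after Soloist Rehearsal starts 4:30pm → overlap.
Soloist Warm-up: starts 4pm before Soloist Rehearsal ends 4:45pm, and ends 7pm after Soloist Rehearsal starts 4:30pm → overlap.
Sectional Block: starts 6:15pm at or after Soloist Rehearsal ends 4:45pm → clear.
Soloist Rehearsal overlaps Sectional Run-through, Soloist Warm-up.

No — it overlaps Sectional Run-through, Soloist Warm-up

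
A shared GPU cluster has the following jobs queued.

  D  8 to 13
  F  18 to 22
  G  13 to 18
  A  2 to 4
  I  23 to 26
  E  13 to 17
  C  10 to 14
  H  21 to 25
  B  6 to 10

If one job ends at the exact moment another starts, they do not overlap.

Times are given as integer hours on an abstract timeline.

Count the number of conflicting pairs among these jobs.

7

Sorted by start: A, B, D, C, E, G, F, H, I.
B starts after A ends — done with A.
D starts before B ends → B and D overlap.
C starts exactly when B ends (back-to-back, no overlap) — done with B.
C starts before D ends → D and C overlap.
E starts exactly when D ends (back-to-back, no overlap) — done with D.
E starts before C ends → C and E overlap.
G starts before C ends → C and G overlap.
F starts after C ends — done with C.
G starts before E ends → E and G overlap.
F starts after E ends — done with E.
F starts exactly when G ends (back-to-back, no overlap) — done with G.
H starts before F ends → F and H overlap.
I starts after F ends.
I starts before H ends → H and I overlap.
Overlapping pairs: B & D, C & D, C & E, C & G, E & G, F & H, H & I — 7 in total.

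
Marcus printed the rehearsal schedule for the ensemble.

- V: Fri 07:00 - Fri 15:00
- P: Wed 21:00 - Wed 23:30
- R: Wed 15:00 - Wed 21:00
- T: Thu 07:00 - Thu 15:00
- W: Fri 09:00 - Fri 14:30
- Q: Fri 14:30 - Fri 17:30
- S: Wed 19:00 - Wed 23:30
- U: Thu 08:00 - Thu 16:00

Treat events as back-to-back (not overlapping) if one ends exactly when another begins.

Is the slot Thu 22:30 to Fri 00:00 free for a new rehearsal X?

R: ends Wed 21:00 at or before X starts Thu 22:30 → clear.
S: ends Wed 23:30 at or before X starts Thu 22:30 → clear.
P: ends Wed 23:30 at or before X starts Thu 22:30 → clear.
T: ends Thu 15:00 at or before X starts Thu 22:30 → clear.
U: ends Thu 16:00 at or before X starts Thu 22:30 → clear.
V: starts Fri 07:00 at or after X ends Fri 00:00 → clear.
W: starts Fri 09:00 at or after X ends Fri 00:00 → clear.
Q: starts Fri 14:30 at or after X ends Fri 00:00 → clear.

Yes — the slot is free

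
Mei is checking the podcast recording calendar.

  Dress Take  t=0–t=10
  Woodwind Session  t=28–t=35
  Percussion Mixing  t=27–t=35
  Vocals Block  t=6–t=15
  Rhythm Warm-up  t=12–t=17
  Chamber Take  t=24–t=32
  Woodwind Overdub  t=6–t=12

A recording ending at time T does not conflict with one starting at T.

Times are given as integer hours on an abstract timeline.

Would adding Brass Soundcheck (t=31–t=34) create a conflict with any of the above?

Yes — it overlaps Chamber Take, Percussion Mixing, Woodwind Session

Dress Take: ends t=10 at or before Brass Soundcheck starts t=31 → clear.
Woodwind Overdub: ends t=12 at or before Brass Soundcheck starts t=31 → clear.
Vocals Block: ends t=15 at or before Brass Soundcheck starts t=31 → clear.
Rhythm Warm-up: ends t=17 at or before Brass Soundcheck starts t=31 → clear.
Chamber Take: starts t=24 before Brass Soundcheck ends t=34, and ends t=32 after Brass Soundcheck starts t=31 → overlap.
Percussion Mixing: starts t=27 before Brass Soundcheck ends t=34, and ends t=35 after Brass Soundcheck starts t=31 → overlap.
Woodwind Session: starts t=28 before Brass Soundcheck ends t=34, and ends t=35 after Brass Soundcheck starts t=31 → overlap.
Brass Soundcheck overlaps Chamber Take, Woodwind Session, Percussion Mixing.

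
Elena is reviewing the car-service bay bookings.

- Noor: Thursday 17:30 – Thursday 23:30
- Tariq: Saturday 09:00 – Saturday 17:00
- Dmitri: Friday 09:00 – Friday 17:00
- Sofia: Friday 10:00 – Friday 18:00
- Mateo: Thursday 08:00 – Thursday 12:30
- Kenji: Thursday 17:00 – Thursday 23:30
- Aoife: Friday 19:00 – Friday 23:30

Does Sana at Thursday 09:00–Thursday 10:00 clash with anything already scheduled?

Mateo: starts Thursday 08:00 before Sana ends Thursday 10:00, and ends Thursday 12:30 after Sana starts Thursday 09:00 → overlap.
Kenji: starts Thursday 17:00 at or after Sana ends Thursday 10:00 → clear.
Noor: starts Thursday 17:30 at or after Sana ends Thursday 10:00 → clear.
Dmitri: starts Friday 09:00 at or after Sana ends Thursday 10:00 → clear.
Sofia: starts Friday 10:00 at or after Sana ends Thursday 10:00 → clear.
Aoife: starts Friday 19:00 at or after Sana ends Thursday 10:00 → clear.
Tariq: starts Saturday 09:00 at or after Sana ends Thursday 10:00 → clear.
Sana overlaps Mateo.

Yes — it overlaps Mateo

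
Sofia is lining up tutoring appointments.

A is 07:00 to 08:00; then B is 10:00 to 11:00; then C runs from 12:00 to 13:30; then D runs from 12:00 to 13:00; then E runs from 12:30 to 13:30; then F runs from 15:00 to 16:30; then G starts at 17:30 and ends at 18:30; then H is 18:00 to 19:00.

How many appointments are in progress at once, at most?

3

Walk through starts and ends in time order (an end at T is processed before a start at T):
07:00 start A → 1
08:00 end A → 0
10:00 start B → 1
11:00 end B → 0
12:00 start C → 1
12:00 start D → 2
12:30 start E → 3
13:00 end D → 2
13:30 end C → 1
13:30 end E → 0
15:00 start F → 1
16:30 end F → 0
17:30 start G → 1
18:00 start H → 2
18:30 end G → 1
19:00 end H → 0
Peak is 3, at 12:30 (C, D, E).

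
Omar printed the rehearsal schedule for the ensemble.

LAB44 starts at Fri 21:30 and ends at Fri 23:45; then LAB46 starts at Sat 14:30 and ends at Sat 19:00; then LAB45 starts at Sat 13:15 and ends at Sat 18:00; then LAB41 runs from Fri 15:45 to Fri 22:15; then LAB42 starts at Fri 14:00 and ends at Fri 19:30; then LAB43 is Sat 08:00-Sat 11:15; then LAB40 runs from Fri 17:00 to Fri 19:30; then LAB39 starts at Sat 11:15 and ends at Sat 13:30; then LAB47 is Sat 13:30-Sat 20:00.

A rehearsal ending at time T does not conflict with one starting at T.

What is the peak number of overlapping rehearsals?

3

Walk through starts and ends in time order (an end at T is processed before a start at T):
Fri 14:00 start LAB42 → 1
Fri 15:45 start LAB41 → 2
Fri 17:00 start LAB40 → 3
Fri 19:30 end LAB40 → 2
Fri 19:30 end LAB42 → 1
Fri 21:30 start LAB44 → 2
Fri 22:15 end LAB41 → 1
Fri 23:45 end LAB44 → 0
Sat 08:00 start LAB43 → 1
Sat 11:15 end LAB43 → 0
Sat 11:15 start LAB39 → 1
Sat 13:15 start LAB45 → 2
Sat 13:30 end LAB39 → 1
Sat 13:30 start LAB47 → 2
Sat 14:30 start LAB46 → 3
Sat 18:00 end LAB45 → 2
Sat 19:00 end LAB46 → 1
Sat 20:00 end LAB47 → 0
Peak is 3, at Fri 17:00 (LAB40, LAB41, LAB42).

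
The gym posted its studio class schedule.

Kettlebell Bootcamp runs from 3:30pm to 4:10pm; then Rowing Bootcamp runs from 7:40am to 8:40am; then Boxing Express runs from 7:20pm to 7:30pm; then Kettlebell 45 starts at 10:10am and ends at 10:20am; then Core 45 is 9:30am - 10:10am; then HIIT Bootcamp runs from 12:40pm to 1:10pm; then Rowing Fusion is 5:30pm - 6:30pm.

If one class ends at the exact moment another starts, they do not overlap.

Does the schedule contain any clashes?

Two intervals overlap when each starts before the other ends.
Sorted by start: Rowing Bootcamp, Core 45, Kettlebell 45, HIIT Bootcamp, Kettlebell Bootcamp, Rowing Fusion, Boxing Express.
Core 45 starts after Rowing Bootcamp ends, so Rowing Bootcamp has no further overlaps.
Kettlebell 45 starts exactly when Core 45 ends (back-to-back, no overlap), so Core 45 has no further overlaps.
HIIT Bootcamp starts after Kettlebell 45 ends, so Kettlebell 45 has no further overlaps.
Kettlebell Bootcamp starts after HIIT Bootcamp ends, so HIIT Bootcamp has no further overlaps.
Rowing Fusion starts after Kettlebell Bootcamp ends, so Kettlebell Bootcamp has no further overlaps.
Boxing Express starts after Rowing Fusion ends.
Every pair is clear; the schedule has no overlaps.

No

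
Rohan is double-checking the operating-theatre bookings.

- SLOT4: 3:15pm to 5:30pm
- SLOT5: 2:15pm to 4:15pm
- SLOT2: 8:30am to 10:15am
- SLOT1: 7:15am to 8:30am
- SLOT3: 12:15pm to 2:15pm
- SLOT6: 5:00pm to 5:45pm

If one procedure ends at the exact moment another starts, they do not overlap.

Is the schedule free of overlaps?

Sorted by start: SLOT1, SLOT2, SLOT3, SLOT5, SLOT4, SLOT6.
SLOT2 starts exactly when SLOT1 ends (back-to-back, no overlap), so nothing later overlaps SLOT1 either.
SLOT3 starts after SLOT2 ends, so nothing later overlaps SLOT2 either.
SLOT5 starts exactly when SLOT3 ends (back-to-back, no overlap), so nothing later overlaps SLOT3 either.
SLOT4 starts before SLOT5 ends → SLOT5 and SLOT4 overlap.
That's a conflict, so the schedule is not conflict-free.

No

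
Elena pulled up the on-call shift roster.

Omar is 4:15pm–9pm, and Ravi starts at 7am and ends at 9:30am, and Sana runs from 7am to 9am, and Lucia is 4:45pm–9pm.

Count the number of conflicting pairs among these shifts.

Sorted by start: Ravi, Sana, Omar, Lucia.
Sana starts before Ravi ends → Ravi and Sana overlap.
Omar starts after Ravi ends; Ravi is clear from here.
Omar starts after Sana ends; Sana is clear from here.
Lucia starts before Omar ends → Omar and Lucia overlap.
Overlapping pairs: Lucia & Omar, Ravi & Sana — 2 in total.

2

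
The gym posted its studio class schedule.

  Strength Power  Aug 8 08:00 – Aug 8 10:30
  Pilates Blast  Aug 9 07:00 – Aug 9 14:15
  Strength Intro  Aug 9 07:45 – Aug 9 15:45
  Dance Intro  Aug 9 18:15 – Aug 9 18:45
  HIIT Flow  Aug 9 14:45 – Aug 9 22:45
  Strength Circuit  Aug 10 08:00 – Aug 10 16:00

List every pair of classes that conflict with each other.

Sorted by start: Strength Power, Pilates Blast, Strength Intro, HIIT Flow, Dance Intro, Strength Circuit.
Pilates Blast starts after Strength Power ends, so Strength Power has no further overlaps.
Strength Intro starts before Pilates Blast ends → Pilates Blast and Strength Intro overlap.
HIIT Flow starts after Pilates Blast ends, so Pilates Blast has no further overlaps.
HIIT Flow starts before Strength Intro ends → Strength Intro and HIIT Flow overlap.
Dance Intro starts after Strength Intro ends, so Strength Intro has no further overlaps.
Dance Intro starts before HIIT Flow ends → HIIT Flow and Dance Intro overlap.
Strength Circuit starts after HIIT Flow ends.
Strength Circuit starts after Dance Intro ends.

Dance Intro & HIIT Flow, HIIT Flow & Strength Intro, Pilates Blast & Strength Intro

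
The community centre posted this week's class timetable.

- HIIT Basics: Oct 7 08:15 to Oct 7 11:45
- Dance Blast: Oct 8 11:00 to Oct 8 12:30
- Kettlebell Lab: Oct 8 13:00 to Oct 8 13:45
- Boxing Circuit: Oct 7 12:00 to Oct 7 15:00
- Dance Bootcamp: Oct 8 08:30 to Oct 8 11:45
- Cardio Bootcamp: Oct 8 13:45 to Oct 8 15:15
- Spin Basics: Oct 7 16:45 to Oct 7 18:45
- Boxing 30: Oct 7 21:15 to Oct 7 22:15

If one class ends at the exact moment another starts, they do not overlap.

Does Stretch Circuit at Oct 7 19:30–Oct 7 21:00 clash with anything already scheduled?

HIIT Basics: ends Oct 7 11:45 at or before Stretch Circuit starts Oct 7 19:30 → clear.
Boxing Circuit: ends Oct 7 15:00 at or before Stretch Circuit starts Oct 7 19:30 → clear.
Spin Basics: ends Oct 7 18:45 at or before Stretch Circuit starts Oct 7 19:30 → clear.
Boxing 30: starts Oct 7 21:15 at or after Stretch Circuit ends Oct 7 21:00 → clear.
Dance Bootcamp: starts Oct 8 08:30 at or after Stretch Circuit ends Oct 7 21:00 → clear.
Dance Blast: starts Oct 8 11:00 at or after Stretch Circuit ends Oct 7 21:00 → clear.
Kettlebell Lab: starts Oct 8 13:00 at or after Stretch Circuit ends Oct 7 21:00 → clear.
Cardio Bootcamp: starts Oct 8 13:45 at or after Stretch Circuit ends Oct 7 21:00 → clear.

No — it doesn't clash with anything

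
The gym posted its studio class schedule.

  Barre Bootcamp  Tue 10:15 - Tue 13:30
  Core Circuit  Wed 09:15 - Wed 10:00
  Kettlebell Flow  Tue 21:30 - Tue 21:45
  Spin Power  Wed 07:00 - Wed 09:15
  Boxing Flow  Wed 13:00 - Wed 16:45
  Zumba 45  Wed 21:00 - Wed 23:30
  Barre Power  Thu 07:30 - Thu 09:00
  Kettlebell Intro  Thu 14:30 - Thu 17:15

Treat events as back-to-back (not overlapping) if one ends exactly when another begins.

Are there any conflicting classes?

Sorted by start: Barre Bootcamp, Kettlebell Flow, Spin Power, Core Circuit, Boxing Flow, Zumba 45, Barre Power, Kettlebell Intro.
Kettlebell Flow starts after Barre Bootcamp ends, so nothing later overlaps Barre Bootcamp either.
Spin Power starts after Kettlebell Flow ends, so nothing later overlaps Kettlebell Flow either.
Core Circuit starts exactly when Spin Power ends (back-to-back, no overlap), so nothing later overlaps Spin Power either.
Boxing Flow starts after Core Circuit ends, so nothing later overlaps Core Circuit either.
Zumba 45 starts after Boxing Flow ends, so nothing later overlaps Boxing Flow either.
Barre Power starts after Zumba 45 ends, so nothing later overlaps Zumba 45 either.
Kettlebell Intro starts after Barre Power ends.
Every pair is clear; the schedule has no overlaps.

No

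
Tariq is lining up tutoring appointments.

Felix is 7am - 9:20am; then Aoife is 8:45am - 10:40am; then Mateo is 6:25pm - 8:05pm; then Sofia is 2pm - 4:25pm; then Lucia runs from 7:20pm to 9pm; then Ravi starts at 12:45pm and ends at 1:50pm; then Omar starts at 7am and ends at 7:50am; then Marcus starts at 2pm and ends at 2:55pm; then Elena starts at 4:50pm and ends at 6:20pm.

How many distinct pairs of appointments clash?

4

Sorted by start: Felix, Omar, Aoife, Ravi, Sofia, Marcus, Elena, Mateo, Lucia.
Omar starts before Felix ends → Felix and Omar overlap.
Aoife starts before Felix ends → Felix and Aoife overlap.
Ravi starts after Felix ends, so Felix has no further overlaps.
Aoife starts after Omar ends, so Omar has no further overlaps.
Ravi starts after Aoife ends, so Aoife has no further overlaps.
Sofia starts after Ravi ends, so Ravi has no further overlaps.
Marcus starts before Sofia ends → Sofia and Marcus overlap.
Elena starts after Sofia ends, so Sofia has no further overlaps.
Elena starts after Marcus ends, so Marcus has no further overlaps.
Mateo starts after Elena ends, so Elena has no further overlaps.
Lucia starts before Mateo ends → Mateo and Lucia overlap.
Overlapping pairs: Aoife & Felix, Felix & Omar, Lucia & Mateo, Marcus & Sofia — 4 in total.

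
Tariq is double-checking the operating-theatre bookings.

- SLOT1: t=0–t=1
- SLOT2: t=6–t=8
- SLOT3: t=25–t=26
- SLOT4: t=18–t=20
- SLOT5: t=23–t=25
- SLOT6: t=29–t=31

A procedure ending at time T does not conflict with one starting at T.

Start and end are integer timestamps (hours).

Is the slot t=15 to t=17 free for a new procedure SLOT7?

Yes — the slot is free

SLOT1: ends t=1 at or before SLOT7 starts t=15 → clear.
SLOT2: ends t=8 at or before SLOT7 starts t=15 → clear.
SLOT4: starts t=18 at or after SLOT7 ends t=17 → clear.
SLOT5: starts t=23 at or after SLOT7 ends t=17 → clear.
SLOT3: starts t=25 at or after SLOT7 ends t=17 → clear.
SLOT6: starts t=29 at or after SLOT7 ends t=17 → clear.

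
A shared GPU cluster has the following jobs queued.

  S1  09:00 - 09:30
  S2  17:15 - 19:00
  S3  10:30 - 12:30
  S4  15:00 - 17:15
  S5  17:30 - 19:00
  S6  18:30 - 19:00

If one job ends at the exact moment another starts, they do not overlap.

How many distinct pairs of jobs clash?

Sorted by start: S1, S3, S4, S2, S5, S6.
S3 starts after S1 ends, so S1 has no further overlaps.
S4 starts after S3 ends, so S3 has no further overlaps.
S2 starts exactly when S4 ends (back-to-back, no overlap), so S4 has no further overlaps.
S5 starts before S2 ends → S2 and S5 overlap.
S6 starts before S2 ends → S2 and S6 overlap.
S6 starts before S5 ends → S5 and S6 overlap.
Overlapping pairs: S2 & S5, S2 & S6, S5 & S6 — 3 in total.

3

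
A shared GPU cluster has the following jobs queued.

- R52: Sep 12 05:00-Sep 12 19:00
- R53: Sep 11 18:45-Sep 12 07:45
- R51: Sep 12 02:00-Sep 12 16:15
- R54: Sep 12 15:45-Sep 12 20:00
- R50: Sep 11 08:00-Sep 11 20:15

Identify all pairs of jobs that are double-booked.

R50 & R53, R51 & R52, R51 & R53, R51 & R54, R52 & R53, R52 & R54

Sorted by start: R50, R53, R51, R52, R54.
R53 starts before R50 ends → R50 and R53 overlap.
R51 starts after R50 ends; R50 is clear from here.
R51 starts before R53 ends → R53 and R51 overlap.
R52 starts before R53 ends → R53 and R52 overlap.
R54 starts after R53 ends.
R52 starts before R51 ends → R51 and R52 overlap.
R54 starts before R51 ends → R51 and R54 overlap.
R54 starts before R52 ends → R52 and R54 overlap.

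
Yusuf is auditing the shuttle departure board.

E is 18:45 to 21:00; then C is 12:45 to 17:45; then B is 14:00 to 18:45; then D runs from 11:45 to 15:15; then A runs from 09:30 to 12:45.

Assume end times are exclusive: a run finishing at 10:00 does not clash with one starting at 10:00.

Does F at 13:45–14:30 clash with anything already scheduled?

Yes — it overlaps B, C, D

A: ends 12:45 at or before F starts 13:45 → clear.
D: starts 11:45 before F ends 14:30, and ends 15:15 after F starts 13:45 → overlap.
C: starts 12:45 before F ends 14:30, and ends 17:45 after F starts 13:45 → overlap.
B: starts 14:00 before F ends 14:30, and ends 18:45 after F starts 13:45 → overlap.
E: starts 18:45 at or after F ends 14:30 → clear.
F overlaps B, C, D.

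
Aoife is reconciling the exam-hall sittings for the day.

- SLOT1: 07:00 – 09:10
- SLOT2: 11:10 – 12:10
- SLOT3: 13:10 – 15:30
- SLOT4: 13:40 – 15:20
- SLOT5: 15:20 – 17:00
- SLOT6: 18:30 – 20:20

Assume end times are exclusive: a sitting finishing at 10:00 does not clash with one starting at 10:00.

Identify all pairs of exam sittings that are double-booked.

Sorted by start: SLOT1, SLOT2, SLOT3, SLOT4, SLOT5, SLOT6.
SLOT2 starts after SLOT1 ends, so nothing later overlaps SLOT1 either.
SLOT3 starts after SLOT2 ends, so nothing later overlaps SLOT2 either.
SLOT4 starts before SLOT3 ends → SLOT3 and SLOT4 overlap.
SLOT5 starts before SLOT3 ends → SLOT3 and SLOT5 overlap.
SLOT6 starts after SLOT3 ends.
SLOT5 starts exactly when SLOT4 ends (back-to-back, no overlap), so nothing later overlaps SLOT4 either.
SLOT6 starts after SLOT5 ends.

SLOT3 & SLOT4, SLOT3 & SLOT5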